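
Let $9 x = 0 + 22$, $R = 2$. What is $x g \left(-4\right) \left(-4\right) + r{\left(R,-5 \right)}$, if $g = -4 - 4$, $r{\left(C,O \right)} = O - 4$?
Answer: $- \frac{2897}{9} \approx -321.89$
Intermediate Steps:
$x = \frac{22}{9}$ ($x = \frac{0 + 22}{9} = \frac{1}{9} \cdot 22 = \frac{22}{9} \approx 2.4444$)
$r{\left(C,O \right)} = -4 + O$
$g = -8$
$x g \left(-4\right) \left(-4\right) + r{\left(R,-5 \right)} = \frac{22 \left(-8\right) \left(-4\right) \left(-4\right)}{9} - 9 = \frac{22 \cdot 32 \left(-4\right)}{9} - 9 = \frac{22}{9} \left(-128\right) - 9 = - \frac{2816}{9} - 9 = - \frac{2897}{9}$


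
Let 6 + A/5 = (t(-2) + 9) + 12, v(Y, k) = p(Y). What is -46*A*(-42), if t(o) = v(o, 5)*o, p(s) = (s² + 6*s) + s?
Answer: 338100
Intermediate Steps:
p(s) = s² + 7*s
v(Y, k) = Y*(7 + Y)
t(o) = o²*(7 + o) (t(o) = (o*(7 + o))*o = o²*(7 + o))
A = 175 (A = -30 + 5*(((-2)²*(7 - 2) + 9) + 12) = -30 + 5*((4*5 + 9) + 12) = -30 + 5*((20 + 9) + 12) = -30 + 5*(29 + 12) = -30 + 5*41 = -30 + 205 = 175)
-46*A*(-42) = -46*175*(-42) = -8050*(-42) = 338100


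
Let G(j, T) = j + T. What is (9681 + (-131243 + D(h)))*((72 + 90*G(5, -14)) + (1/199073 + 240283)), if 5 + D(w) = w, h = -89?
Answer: -5801402589917616/199073 ≈ -2.9142e+10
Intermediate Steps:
G(j, T) = T + j
D(w) = -5 + w
(9681 + (-131243 + D(h)))*((72 + 90*G(5, -14)) + (1/199073 + 240283)) = (9681 + (-131243 + (-5 - 89)))*((72 + 90*(-14 + 5)) + (1/199073 + 240283)) = (9681 + (-131243 - 94))*((72 + 90*(-9)) + (1/199073 + 240283)) = (9681 - 131337)*((72 - 810) + 47833857660/199073) = -121656*(-738 + 47833857660/199073) = -121656*47686941786/199073 = -5801402589917616/199073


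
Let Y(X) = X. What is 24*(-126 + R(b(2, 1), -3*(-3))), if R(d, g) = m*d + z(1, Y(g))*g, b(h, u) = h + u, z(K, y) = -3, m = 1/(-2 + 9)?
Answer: -25632/7 ≈ -3661.7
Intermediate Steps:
m = ⅐ (m = 1/7 = ⅐ ≈ 0.14286)
R(d, g) = -3*g + d/7 (R(d, g) = d/7 - 3*g = -3*g + d/7)
24*(-126 + R(b(2, 1), -3*(-3))) = 24*(-126 + (-(-9)*(-3) + (2 + 1)/7)) = 24*(-126 + (-3*9 + (⅐)*3)) = 24*(-126 + (-27 + 3/7)) = 24*(-126 - 186/7) = 24*(-1068/7) = -25632/7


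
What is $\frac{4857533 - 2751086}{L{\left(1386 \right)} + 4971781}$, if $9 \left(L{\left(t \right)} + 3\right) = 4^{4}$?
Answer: $\frac{18958023}{44746258} \approx 0.42368$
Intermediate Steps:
$L{\left(t \right)} = \frac{229}{9}$ ($L{\left(t \right)} = -3 + \frac{4^{4}}{9} = -3 + \frac{1}{9} \cdot 256 = -3 + \frac{256}{9} = \frac{229}{9}$)
$\frac{4857533 - 2751086}{L{\left(1386 \right)} + 4971781} = \frac{4857533 - 2751086}{\frac{229}{9} + 4971781} = \frac{2106447}{\frac{44746258}{9}} = 2106447 \cdot \frac{9}{44746258} = \frac{18958023}{44746258}$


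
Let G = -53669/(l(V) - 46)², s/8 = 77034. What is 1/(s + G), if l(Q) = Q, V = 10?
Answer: 1296/798634843 ≈ 1.6228e-6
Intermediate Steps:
s = 616272 (s = 8*77034 = 616272)
G = -53669/1296 (G = -53669/(10 - 46)² = -53669/((-36)²) = -53669/1296 ≈ -41.411)
1/(s + G) = 1/(616272 - 53669/1296) = 1/(798634843/1296) = 1296/798634843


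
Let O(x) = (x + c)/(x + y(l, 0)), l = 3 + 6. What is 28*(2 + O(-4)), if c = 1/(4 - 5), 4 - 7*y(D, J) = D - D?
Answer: 581/6 ≈ 96.833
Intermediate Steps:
l = 9
y(D, J) = 4/7 (y(D, J) = 4/7 - (D - D)/7 = 4/7 - 1/7*0 = 4/7 + 0 = 4/7)
c = -1 (c = 1/(-1) = -1)
O(x) = (-1 + x)/(4/7 + x) (O(x) = (x - 1)/(x + 4/7) = (-1 + x)/(4/7 + x))
28*(2 + O(-4)) = 28*(2 + 7*(-1 - 4)/(4 + 7*(-4))) = 28*(2 + 7*(-5)/(4 - 28)) = 28*(2 + 7*(-5)/(-24)) = 28*(2 + 7*(-1/24)*(-5)) = 28*(2 + 35/24) = 28*(83/24) = 581/6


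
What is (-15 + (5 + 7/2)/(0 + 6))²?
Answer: 26569/144 ≈ 184.51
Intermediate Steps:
(-15 + (5 + 7/2)/(0 + 6))² = (-15 + (5 + 7*(½))/6)² = (-15 + (5 + 7/2)*(⅙))² = (-15 + (17/2)*(⅙))² = (-15 + 17/12)² = (-163/12)² = 26569/144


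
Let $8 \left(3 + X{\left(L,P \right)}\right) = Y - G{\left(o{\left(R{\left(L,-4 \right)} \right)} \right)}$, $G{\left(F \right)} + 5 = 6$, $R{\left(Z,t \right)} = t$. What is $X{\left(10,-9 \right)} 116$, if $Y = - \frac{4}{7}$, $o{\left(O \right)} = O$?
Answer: $- \frac{5191}{14} \approx -370.79$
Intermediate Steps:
$G{\left(F \right)} = 1$ ($G{\left(F \right)} = -5 + 6 = 1$)
$Y = - \frac{4}{7}$ ($Y = \left(-4\right) \frac{1}{7} = - \frac{4}{7} \approx -0.57143$)
$X{\left(L,P \right)} = - \frac{179}{56}$ ($X{\left(L,P \right)} = -3 + \frac{- \frac{4}{7} - 1}{8} = -3 + \frac{1}{8} \left(- \frac{11}{7}\right) = -3 - \frac{11}{56} = - \frac{179}{56}$)
$X{\left(10,-9 \right)} 116 = \left(- \frac{179}{56}\right) 116 = - \frac{5191}{14}$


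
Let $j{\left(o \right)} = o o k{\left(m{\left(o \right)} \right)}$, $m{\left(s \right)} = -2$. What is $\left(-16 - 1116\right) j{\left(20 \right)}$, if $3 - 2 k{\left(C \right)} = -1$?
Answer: $-905600$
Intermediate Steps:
$k{\left(C \right)} = 2$ ($k{\left(C \right)} = \frac{3}{2} - - \frac{1}{2} = \frac{3}{2} + \frac{1}{2} = 2$)
$j{\left(o \right)} = 2 o^{2}$ ($j{\left(o \right)} = o o 2 = o^{2} \cdot 2 = 2 o^{2}$)
$\left(-16 - 1116\right) j{\left(20 \right)} = \left(-16 - 1116\right) 2 \cdot 20^{2} = - 1132 \cdot 2 \cdot 400 = \left(-1132\right) 800 = -905600$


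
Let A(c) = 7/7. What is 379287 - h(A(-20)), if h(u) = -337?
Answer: 379624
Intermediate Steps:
A(c) = 1 (A(c) = 7*(⅐) = 1)
379287 - h(A(-20)) = 379287 - 1*(-337) = 379287 + 337 = 379624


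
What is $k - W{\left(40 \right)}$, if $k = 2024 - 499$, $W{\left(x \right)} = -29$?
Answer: $1554$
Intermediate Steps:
$k = 1525$
$k - W{\left(40 \right)} = 1525 - -29 = 1525 + 29 = 1554$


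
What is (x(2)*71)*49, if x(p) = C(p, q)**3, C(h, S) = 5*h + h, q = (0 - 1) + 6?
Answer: 6011712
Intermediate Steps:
q = 5 (q = -1 + 6 = 5)
C(h, S) = 6*h
x(p) = 216*p**3 (x(p) = (6*p)**3 = 216*p**3)
(x(2)*71)*49 = ((216*2**3)*71)*49 = ((216*8)*71)*49 = (1728*71)*49 = 122688*49 = 6011712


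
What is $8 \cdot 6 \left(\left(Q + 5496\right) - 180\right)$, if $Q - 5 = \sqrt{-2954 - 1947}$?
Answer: $255408 + 624 i \sqrt{29} \approx 2.5541 \cdot 10^{5} + 3360.3 i$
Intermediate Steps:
$Q = 5 + 13 i \sqrt{29}$ ($Q = 5 + \sqrt{-2954 - 1947} = 5 + \sqrt{-4901} = 5 + 13 i \sqrt{29} \approx 5.0 + 70.007 i$)
$8 \cdot 6 \left(\left(Q + 5496\right) - 180\right) = 8 \cdot 6 \left(\left(\left(5 + 13 i \sqrt{29}\right) + 5496\right) - 180\right) = 48 \left(\left(5501 + 13 i \sqrt{29}\right) - 180\right) = 48 \left(5321 + 13 i \sqrt{29}\right) = 255408 + 624 i \sqrt{29}$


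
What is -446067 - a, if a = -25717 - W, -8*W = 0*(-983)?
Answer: -420350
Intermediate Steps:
W = 0 (W = -0*(-983) = -⅛*0 = 0)
a = -25717 (a = -25717 - 1*0 = -25717 + 0 = -25717)
-446067 - a = -446067 - 1*(-25717) = -446067 + 25717 = -420350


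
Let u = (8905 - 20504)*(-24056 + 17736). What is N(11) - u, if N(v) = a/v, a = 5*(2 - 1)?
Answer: -806362475/11 ≈ -7.3306e+7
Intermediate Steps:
a = 5 (a = 5*1 = 5)
N(v) = 5/v
u = 73305680 (u = -11599*(-6320) = 73305680)
N(11) - u = 5/11 - 1*73305680 = 5*(1/11) - 73305680 = 5/11 - 73305680 = -806362475/11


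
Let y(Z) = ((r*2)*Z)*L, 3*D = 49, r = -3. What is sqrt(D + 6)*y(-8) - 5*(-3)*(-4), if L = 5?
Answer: -60 + 80*sqrt(201) ≈ 1074.2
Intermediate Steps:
D = 49/3 (D = (1/3)*49 = 49/3 ≈ 16.333)
y(Z) = -30*Z (y(Z) = ((-3*2)*Z)*5 = -6*Z*5 = -30*Z)
sqrt(D + 6)*y(-8) - 5*(-3)*(-4) = sqrt(49/3 + 6)*(-30*(-8)) - 5*(-3)*(-4) = sqrt(67/3)*240 + 15*(-4) = (sqrt(201)/3)*240 - 60 = 80*sqrt(201) - 60 = -60 + 80*sqrt(201)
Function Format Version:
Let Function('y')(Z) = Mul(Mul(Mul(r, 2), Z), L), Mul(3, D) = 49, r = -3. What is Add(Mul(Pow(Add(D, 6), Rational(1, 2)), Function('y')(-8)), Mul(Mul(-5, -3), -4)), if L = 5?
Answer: Add(-60, Mul(80, Pow(201, Rational(1, 2)))) ≈ 1074.2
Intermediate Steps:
D = Rational(49, 3) (D = Mul(Rational(1, 3), 49) = Rational(49, 3) ≈ 16.333)
Function('y')(Z) = Mul(-30, Z) (Function('y')(Z) = Mul(Mul(Mul(-3, 2), Z), 5) = Mul(Mul(-6, Z), 5) = Mul(-30, Z))
Add(Mul(Pow(Add(D, 6), Rational(1, 2)), Function('y')(-8)), Mul(Mul(-5, -3), -4)) = Add(Mul(Pow(Add(Rational(49, 3), 6), Rational(1, 2)), Mul(-30, -8)), Mul(Mul(-5, -3), -4)) = Add(Mul(Pow(Rational(67, 3), Rational(1, 2)), 240), Mul(15, -4)) = Add(Mul(Mul(Rational(1, 3), Pow(201, Rational(1, 2))), 240), -60) = Add(Mul(80, Pow(201, Rational(1, 2))), -60) = Add(-60, Mul(80, Pow(201, Rational(1, 2))))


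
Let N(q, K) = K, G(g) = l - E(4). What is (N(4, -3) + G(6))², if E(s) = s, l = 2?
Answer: 25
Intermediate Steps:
G(g) = -2 (G(g) = 2 - 1*4 = 2 - 4 = -2)
(N(4, -3) + G(6))² = (-3 - 2)² = (-5)² = 25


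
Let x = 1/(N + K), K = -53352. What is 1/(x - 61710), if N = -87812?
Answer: -141164/8711230441 ≈ -1.6205e-5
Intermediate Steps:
x = -1/141164 (x = 1/(-87812 - 53352) = 1/(-141164) = -1/141164 ≈ -7.0840e-6)
1/(x - 61710) = 1/(-1/141164 - 61710) = 1/(-8711230441/141164) = -141164/8711230441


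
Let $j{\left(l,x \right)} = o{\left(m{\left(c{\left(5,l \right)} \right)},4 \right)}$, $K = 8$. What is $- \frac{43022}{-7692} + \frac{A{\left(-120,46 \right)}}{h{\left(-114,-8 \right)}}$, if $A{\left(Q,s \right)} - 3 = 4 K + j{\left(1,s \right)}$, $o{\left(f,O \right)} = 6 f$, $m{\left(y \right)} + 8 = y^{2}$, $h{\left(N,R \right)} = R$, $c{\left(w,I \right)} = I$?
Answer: $\frac{99505}{15384} \approx 6.4681$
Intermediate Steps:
$m{\left(y \right)} = -8 + y^{2}$
$j{\left(l,x \right)} = -48 + 6 l^{2}$ ($j{\left(l,x \right)} = 6 \left(-8 + l^{2}\right) = -48 + 6 l^{2}$)
$A{\left(Q,s \right)} = -7$ ($A{\left(Q,s \right)} = 3 + \left(4 \cdot 8 - \left(48 - 6 \cdot 1^{2}\right)\right) = 3 + \left(32 + \left(-48 + 6 \cdot 1\right)\right) = 3 + \left(32 + \left(-48 + 6\right)\right) = 3 + \left(32 - 42\right) = 3 - 10 = -7$)
$- \frac{43022}{-7692} + \frac{A{\left(-120,46 \right)}}{h{\left(-114,-8 \right)}} = - \frac{43022}{-7692} - \frac{7}{-8} = \left(-43022\right) \left(- \frac{1}{7692}\right) - - \frac{7}{8} = \frac{21511}{3846} + \frac{7}{8} = \frac{99505}{15384}$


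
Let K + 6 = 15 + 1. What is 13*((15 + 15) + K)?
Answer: 520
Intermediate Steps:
K = 10 (K = -6 + (15 + 1) = -6 + 16 = 10)
13*((15 + 15) + K) = 13*((15 + 15) + 10) = 13*(30 + 10) = 13*40 = 520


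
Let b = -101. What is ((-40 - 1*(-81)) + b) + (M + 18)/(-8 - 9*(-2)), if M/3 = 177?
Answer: -51/10 ≈ -5.1000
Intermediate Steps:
M = 531 (M = 3*177 = 531)
((-40 - 1*(-81)) + b) + (M + 18)/(-8 - 9*(-2)) = ((-40 - 1*(-81)) - 101) + (531 + 18)/(-8 - 9*(-2)) = ((-40 + 81) - 101) + 549/(-8 + 18) = (41 - 101) + 549/10 = -60 + 549*(1/10) = -60 + 549/10 = -51/10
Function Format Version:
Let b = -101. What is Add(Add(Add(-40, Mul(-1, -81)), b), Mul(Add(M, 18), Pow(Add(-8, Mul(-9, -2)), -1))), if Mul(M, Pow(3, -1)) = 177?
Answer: Rational(-51, 10) ≈ -5.1000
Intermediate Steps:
M = 531 (M = Mul(3, 177) = 531)
Add(Add(Add(-40, Mul(-1, -81)), b), Mul(Add(M, 18), Pow(Add(-8, Mul(-9, -2)), -1))) = Add(Add(Add(-40, Mul(-1, -81)), -101), Mul(Add(531, 18), Pow(Add(-8, Mul(-9, -2)), -1))) = Add(Add(Add(-40, 81), -101), Mul(549, Pow(Add(-8, 18), -1))) = Add(Add(41, -101), Mul(549, Pow(10, -1))) = Add(-60, Mul(549, Rational(1, 10))) = Add(-60, Rational(549, 10)) = Rational(-51, 10)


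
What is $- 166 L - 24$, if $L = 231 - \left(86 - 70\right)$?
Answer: $-35714$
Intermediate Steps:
$L = 215$ ($L = 231 - \left(86 - 70\right) = 231 - 16 = 215$)
$- 166 L - 24 = \left(-166\right) 215 - 24 = -35690 - 24 = -35714$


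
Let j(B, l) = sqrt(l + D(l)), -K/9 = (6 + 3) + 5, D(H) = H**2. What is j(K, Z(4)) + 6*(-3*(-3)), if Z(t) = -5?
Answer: 54 + 2*sqrt(5) ≈ 58.472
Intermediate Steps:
K = -126 (K = -9*((6 + 3) + 5) = -9*(9 + 5) = -9*14 = -126)
j(B, l) = sqrt(l + l**2)
j(K, Z(4)) + 6*(-3*(-3)) = sqrt(-5*(1 - 5)) + 6*(-3*(-3)) = sqrt(-5*(-4)) + 6*9 = sqrt(20) + 54 = 2*sqrt(5) + 54 = 54 + 2*sqrt(5)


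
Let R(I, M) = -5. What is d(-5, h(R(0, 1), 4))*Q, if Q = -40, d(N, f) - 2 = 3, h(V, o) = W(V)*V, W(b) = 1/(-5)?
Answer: -200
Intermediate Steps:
W(b) = -⅕
h(V, o) = -V/5
d(N, f) = 5 (d(N, f) = 2 + 3 = 5)
d(-5, h(R(0, 1), 4))*Q = 5*(-40) = -200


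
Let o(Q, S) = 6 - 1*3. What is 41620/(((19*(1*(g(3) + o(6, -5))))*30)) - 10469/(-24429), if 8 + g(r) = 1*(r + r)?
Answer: 11363359/154717 ≈ 73.446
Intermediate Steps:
g(r) = -8 + 2*r (g(r) = -8 + 1*(r + r) = -8 + 1*(2*r) = -8 + 2*r)
o(Q, S) = 3 (o(Q, S) = 6 - 3 = 3)
41620/(((19*(1*(g(3) + o(6, -5))))*30)) - 10469/(-24429) = 41620/(((19*(1*((-8 + 2*3) + 3)))*30)) - 10469/(-24429) = 41620/(((19*(1*((-8 + 6) + 3)))*30)) - 10469*(-1/24429) = 41620/(((19*(1*(-2 + 3)))*30)) + 10469/24429 = 41620/(((19*(1*1))*30)) + 10469/24429 = 41620/(((19*1)*30)) + 10469/24429 = 41620/((19*30)) + 10469/24429 = 41620/570 + 10469/24429 = 41620*(1/570) + 10469/24429 = 4162/57 + 10469/24429 = 11363359/154717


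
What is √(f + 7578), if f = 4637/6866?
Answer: √357273580210/6866 ≈ 87.056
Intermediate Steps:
f = 4637/6866 (f = 4637*(1/6866) = 4637/6866 ≈ 0.67536)
√(f + 7578) = √(4637/6866 + 7578) = √(52035185/6866) = √357273580210/6866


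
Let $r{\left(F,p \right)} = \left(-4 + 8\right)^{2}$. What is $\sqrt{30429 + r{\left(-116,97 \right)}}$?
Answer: $\sqrt{30445} \approx 174.48$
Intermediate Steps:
$r{\left(F,p \right)} = 16$ ($r{\left(F,p \right)} = 4^{2} = 16$)
$\sqrt{30429 + r{\left(-116,97 \right)}} = \sqrt{30429 + 16} = \sqrt{30445}$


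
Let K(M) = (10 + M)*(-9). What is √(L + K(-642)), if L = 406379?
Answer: √412067 ≈ 641.92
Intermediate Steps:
K(M) = -90 - 9*M
√(L + K(-642)) = √(406379 + (-90 - 9*(-642))) = √(406379 + (-90 + 5778)) = √(406379 + 5688) = √412067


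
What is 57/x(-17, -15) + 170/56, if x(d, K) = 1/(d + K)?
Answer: -50987/28 ≈ -1821.0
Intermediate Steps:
x(d, K) = 1/(K + d)
57/x(-17, -15) + 170/56 = 57/(1/(-15 - 17)) + 170/56 = 57/(1/(-32)) + 170*(1/56) = 57/(-1/32) + 85/28 = 57*(-32) + 85/28 = -1824 + 85/28 = -50987/28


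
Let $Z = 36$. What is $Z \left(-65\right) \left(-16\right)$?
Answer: $37440$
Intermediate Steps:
$Z \left(-65\right) \left(-16\right) = 36 \left(-65\right) \left(-16\right) = \left(-2340\right) \left(-16\right) = 37440$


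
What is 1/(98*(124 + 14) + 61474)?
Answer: 1/74998 ≈ 1.3334e-5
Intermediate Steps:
1/(98*(124 + 14) + 61474) = 1/(98*138 + 61474) = 1/(13524 + 61474) = 1/74998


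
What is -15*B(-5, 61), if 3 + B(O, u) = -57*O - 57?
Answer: -3375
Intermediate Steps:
B(O, u) = -60 - 57*O (B(O, u) = -3 + (-57*O - 57) = -3 + (-57 - 57*O) = -60 - 57*O)
-15*B(-5, 61) = -15*(-60 - 57*(-5)) = -15*(-60 + 285) = -15*225 = -3375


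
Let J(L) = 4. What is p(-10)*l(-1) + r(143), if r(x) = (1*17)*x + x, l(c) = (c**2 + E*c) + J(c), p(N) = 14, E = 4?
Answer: 2588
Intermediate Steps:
l(c) = 4 + c**2 + 4*c (l(c) = (c**2 + 4*c) + 4 = 4 + c**2 + 4*c)
r(x) = 18*x (r(x) = 17*x + x = 18*x)
p(-10)*l(-1) + r(143) = 14*(4 + (-1)**2 + 4*(-1)) + 18*143 = 14*(4 + 1 - 4) + 2574 = 14*1 + 2574 = 14 + 2574 = 2588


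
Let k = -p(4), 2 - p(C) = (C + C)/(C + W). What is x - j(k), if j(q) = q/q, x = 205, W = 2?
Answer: 204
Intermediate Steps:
p(C) = 2 - 2*C/(2 + C) (p(C) = 2 - (C + C)/(C + 2) = 2 - 2*C/(2 + C))
k = -⅔ (k = -4/(2 + 4) = -4/6 = -1*⅔ = -⅔ ≈ -0.66667)
j(q) = 1
x - j(k) = 205 - 1*1 = 205 - 1 = 204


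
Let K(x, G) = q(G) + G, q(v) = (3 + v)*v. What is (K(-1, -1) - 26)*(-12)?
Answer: 348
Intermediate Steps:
q(v) = v*(3 + v)
K(x, G) = G + G*(3 + G) (K(x, G) = G*(3 + G) + G = G + G*(3 + G))
(K(-1, -1) - 26)*(-12) = (-(4 - 1) - 26)*(-12) = (-1*3 - 26)*(-12) = (-3 - 26)*(-12) = -29*(-12) = 348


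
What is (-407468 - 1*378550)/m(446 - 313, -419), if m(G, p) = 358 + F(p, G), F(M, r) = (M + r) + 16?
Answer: -393009/44 ≈ -8932.0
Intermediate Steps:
F(M, r) = 16 + M + r
m(G, p) = 374 + G + p (m(G, p) = 358 + (16 + p + G) = 358 + (16 + G + p) = 374 + G + p)
(-407468 - 1*378550)/m(446 - 313, -419) = (-407468 - 1*378550)/(374 + (446 - 313) - 419) = (-407468 - 378550)/(374 + 133 - 419) = -786018/88 = -786018*1/88 = -393009/44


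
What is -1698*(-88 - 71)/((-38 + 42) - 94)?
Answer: -14999/5 ≈ -2999.8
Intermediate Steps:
-1698*(-88 - 71)/((-38 + 42) - 94) = -(-269982)/(4 - 94) = -(-269982)/(-90) = -(-269982)*(-1)/90 = -1698*53/30 = -14999/5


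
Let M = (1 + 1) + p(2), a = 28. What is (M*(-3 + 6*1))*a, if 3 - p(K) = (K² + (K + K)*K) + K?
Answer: -756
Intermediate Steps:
p(K) = 3 - K - 3*K² (p(K) = 3 - ((K² + (K + K)*K) + K) = 3 - ((K² + (2*K)*K) + K) = 3 - ((K² + 2*K²) + K) = 3 - (3*K² + K) = 3 - (K + 3*K²) = 3 + (-K - 3*K²) = 3 - K - 3*K²)
M = -9 (M = (1 + 1) + (3 - 1*2 - 3*2²) = 2 + (3 - 2 - 3*4) = 2 + (3 - 2 - 12) = 2 - 11 = -9)
(M*(-3 + 6*1))*a = -9*(-3 + 6*1)*28 = -9*(-3 + 6)*28 = -9*3*28 = -27*28 = -756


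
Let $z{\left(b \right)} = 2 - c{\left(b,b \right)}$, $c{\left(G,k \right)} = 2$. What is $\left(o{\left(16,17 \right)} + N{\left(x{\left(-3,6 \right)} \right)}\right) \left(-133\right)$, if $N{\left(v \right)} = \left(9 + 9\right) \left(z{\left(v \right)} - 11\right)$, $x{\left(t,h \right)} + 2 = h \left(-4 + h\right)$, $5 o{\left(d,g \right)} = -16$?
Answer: $\frac{133798}{5} \approx 26760.0$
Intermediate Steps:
$o{\left(d,g \right)} = - \frac{16}{5}$ ($o{\left(d,g \right)} = \frac{1}{5} \left(-16\right) = - \frac{16}{5}$)
$z{\left(b \right)} = 0$ ($z{\left(b \right)} = 2 - 2 = 0$)
$x{\left(t,h \right)} = -2 + h \left(-4 + h\right)$
$N{\left(v \right)} = -198$ ($N{\left(v \right)} = \left(9 + 9\right) \left(0 - 11\right) = 18 \left(-11\right) = -198$)
$\left(o{\left(16,17 \right)} + N{\left(x{\left(-3,6 \right)} \right)}\right) \left(-133\right) = \left(- \frac{16}{5} - 198\right) \left(-133\right) = \left(- \frac{1006}{5}\right) \left(-133\right) = \frac{133798}{5}$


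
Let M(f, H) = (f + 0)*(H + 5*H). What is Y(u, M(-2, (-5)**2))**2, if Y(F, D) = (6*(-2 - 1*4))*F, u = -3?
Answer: 11664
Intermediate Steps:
M(f, H) = 6*H*f (M(f, H) = f*(6*H) = 6*H*f)
Y(F, D) = -36*F (Y(F, D) = (6*(-2 - 4))*F = (6*(-6))*F = -36*F)
Y(u, M(-2, (-5)**2))**2 = (-36*(-3))**2 = 108**2 = 11664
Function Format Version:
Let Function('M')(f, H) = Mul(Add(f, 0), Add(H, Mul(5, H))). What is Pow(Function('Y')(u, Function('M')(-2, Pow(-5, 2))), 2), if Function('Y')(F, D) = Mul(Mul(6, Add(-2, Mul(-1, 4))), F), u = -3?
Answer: 11664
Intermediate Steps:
Function('M')(f, H) = Mul(6, H, f) (Function('M')(f, H) = Mul(f, Mul(6, H)) = Mul(6, H, f))
Function('Y')(F, D) = Mul(-36, F) (Function('Y')(F, D) = Mul(Mul(6, Add(-2, -4)), F) = Mul(Mul(6, -6), F) = Mul(-36, F))
Pow(Function('Y')(u, Function('M')(-2, Pow(-5, 2))), 2) = Pow(Mul(-36, -3), 2) = Pow(108, 2) = 11664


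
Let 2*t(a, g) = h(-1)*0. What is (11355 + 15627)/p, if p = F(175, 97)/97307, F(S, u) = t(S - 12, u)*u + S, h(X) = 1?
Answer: 375076782/25 ≈ 1.5003e+7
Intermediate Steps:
t(a, g) = 0 (t(a, g) = (1*0)/2 = (½)*0 = 0)
F(S, u) = S (F(S, u) = 0*u + S = 0 + S = S)
p = 25/13901 (p = 175/97307 = 175*(1/97307) = 25/13901 ≈ 0.0017984)
(11355 + 15627)/p = (11355 + 15627)/(25/13901) = 26982*(13901/25) = 375076782/25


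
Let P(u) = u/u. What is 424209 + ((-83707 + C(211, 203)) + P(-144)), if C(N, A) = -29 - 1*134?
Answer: 340340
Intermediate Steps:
P(u) = 1
C(N, A) = -163 (C(N, A) = -29 - 134 = -163)
424209 + ((-83707 + C(211, 203)) + P(-144)) = 424209 + ((-83707 - 163) + 1) = 424209 + (-83870 + 1) = 424209 - 83869 = 340340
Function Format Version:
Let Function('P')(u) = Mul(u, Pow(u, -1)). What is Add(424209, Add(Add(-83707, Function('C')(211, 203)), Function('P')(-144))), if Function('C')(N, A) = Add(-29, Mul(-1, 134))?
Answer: 340340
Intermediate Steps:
Function('P')(u) = 1
Function('C')(N, A) = -163 (Function('C')(N, A) = Add(-29, -134) = -163)
Add(424209, Add(Add(-83707, Function('C')(211, 203)), Function('P')(-144))) = Add(424209, Add(Add(-83707, -163), 1)) = Add(424209, Add(-83870, 1)) = Add(424209, -83869) = 340340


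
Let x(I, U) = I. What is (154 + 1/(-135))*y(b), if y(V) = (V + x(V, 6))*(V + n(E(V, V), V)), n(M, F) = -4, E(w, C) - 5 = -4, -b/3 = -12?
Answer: 5321984/15 ≈ 3.5480e+5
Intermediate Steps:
b = 36 (b = -3*(-12) = 36)
E(w, C) = 1 (E(w, C) = 5 - 4 = 1)
y(V) = 2*V*(-4 + V) (y(V) = (V + V)*(V - 4) = (2*V)*(-4 + V) = 2*V*(-4 + V))
(154 + 1/(-135))*y(b) = (154 + 1/(-135))*(2*36*(-4 + 36)) = (154 - 1/135)*(2*36*32) = (20789/135)*2304 = 5321984/15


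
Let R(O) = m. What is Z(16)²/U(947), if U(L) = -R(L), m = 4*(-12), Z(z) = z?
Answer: 16/3 ≈ 5.3333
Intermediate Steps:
m = -48
R(O) = -48
U(L) = 48 (U(L) = -1*(-48) = 48)
Z(16)²/U(947) = 16²/48 = 256*(1/48) = 16/3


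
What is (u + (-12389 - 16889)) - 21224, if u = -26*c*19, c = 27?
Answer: -63840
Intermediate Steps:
u = -13338 (u = -26*27*19 = -702*19 = -13338)
(u + (-12389 - 16889)) - 21224 = (-13338 + (-12389 - 16889)) - 21224 = (-13338 - 29278) - 21224 = -42616 - 21224 = -63840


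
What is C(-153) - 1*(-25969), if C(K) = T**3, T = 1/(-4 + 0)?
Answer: 1662015/64 ≈ 25969.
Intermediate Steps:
T = -1/4 (T = 1/(-4) = -1/4 ≈ -0.25000)
C(K) = -1/64 (C(K) = (-1/4)**3 = -1/64)
C(-153) - 1*(-25969) = -1/64 - 1*(-25969) = -1/64 + 25969 = 1662015/64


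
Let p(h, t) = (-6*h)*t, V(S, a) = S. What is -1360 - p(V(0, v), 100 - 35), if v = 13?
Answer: -1360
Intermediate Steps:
p(h, t) = -6*h*t
-1360 - p(V(0, v), 100 - 35) = -1360 - (-6)*0*(100 - 35) = -1360 - (-6)*0*65 = -1360 - 1*0 = -1360 + 0 = -1360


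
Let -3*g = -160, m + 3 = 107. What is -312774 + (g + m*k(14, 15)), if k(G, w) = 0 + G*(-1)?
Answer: -942530/3 ≈ -3.1418e+5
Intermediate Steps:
m = 104 (m = -3 + 107 = 104)
g = 160/3 (g = -⅓*(-160) = 160/3 ≈ 53.333)
k(G, w) = -G (k(G, w) = 0 - G = -G)
-312774 + (g + m*k(14, 15)) = -312774 + (160/3 + 104*(-1*14)) = -312774 + (160/3 + 104*(-14)) = -312774 + (160/3 - 1456) = -312774 - 4208/3 = -942530/3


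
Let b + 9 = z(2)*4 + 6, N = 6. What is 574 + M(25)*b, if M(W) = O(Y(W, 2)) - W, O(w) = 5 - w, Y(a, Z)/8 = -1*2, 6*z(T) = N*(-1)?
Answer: 602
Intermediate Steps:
z(T) = -1 (z(T) = (6*(-1))/6 = (1/6)*(-6) = -1)
Y(a, Z) = -16 (Y(a, Z) = 8*(-1*2) = 8*(-2) = -16)
b = -7 (b = -9 + (-1*4 + 6) = -9 + (-4 + 6) = -9 + 2 = -7)
M(W) = 21 - W (M(W) = (5 - 1*(-16)) - W = (5 + 16) - W = 21 - W)
574 + M(25)*b = 574 + (21 - 1*25)*(-7) = 574 + (21 - 25)*(-7) = 574 - 4*(-7) = 574 + 28 = 602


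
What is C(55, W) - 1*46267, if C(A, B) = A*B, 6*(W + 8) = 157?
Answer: -271607/6 ≈ -45268.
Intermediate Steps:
W = 109/6 (W = -8 + (⅙)*157 = -8 + 157/6 = 109/6 ≈ 18.167)
C(55, W) - 1*46267 = 55*(109/6) - 1*46267 = 5995/6 - 46267 = -271607/6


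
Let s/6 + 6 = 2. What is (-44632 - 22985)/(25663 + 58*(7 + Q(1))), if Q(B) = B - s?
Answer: -22539/9173 ≈ -2.4571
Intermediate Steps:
s = -24 (s = -36 + 6*2 = -36 + 12 = -24)
Q(B) = 24 + B (Q(B) = B - 1*(-24) = B + 24 = 24 + B)
(-44632 - 22985)/(25663 + 58*(7 + Q(1))) = (-44632 - 22985)/(25663 + 58*(7 + (24 + 1))) = -67617/(25663 + 58*(7 + 25)) = -67617/(25663 + 58*32) = -67617/(25663 + 1856) = -67617/27519 = -67617*1/27519 = -22539/9173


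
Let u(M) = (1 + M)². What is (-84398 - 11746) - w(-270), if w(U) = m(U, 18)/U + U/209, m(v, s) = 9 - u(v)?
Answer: -2720227294/28215 ≈ -96411.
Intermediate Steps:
m(v, s) = 9 - (1 + v)²
w(U) = U/209 + (9 - (1 + U)²)/U (w(U) = (9 - (1 + U)²)/U + U/209 = U/209 + (9 - (1 + U)²)/U)
(-84398 - 11746) - w(-270) = (-84398 - 11746) - (-2 + 8/(-270) - 208/209*(-270)) = -96144 - (-2 + 8*(-1/270) + 56160/209) = -96144 - (-2 - 4/135 + 56160/209) = -96144 - 1*7524334/28215 = -96144 - 7524334/28215 = -2720227294/28215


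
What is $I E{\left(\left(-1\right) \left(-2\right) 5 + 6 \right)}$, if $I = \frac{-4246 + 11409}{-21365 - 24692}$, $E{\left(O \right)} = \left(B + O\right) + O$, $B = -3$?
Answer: $- \frac{207727}{46057} \approx -4.5102$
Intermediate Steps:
$E{\left(O \right)} = -3 + 2 O$ ($E{\left(O \right)} = \left(-3 + O\right) + O = -3 + 2 O$)
$I = - \frac{7163}{46057}$ ($I = \frac{7163}{-46057} = 7163 \left(- \frac{1}{46057}\right) = - \frac{7163}{46057} \approx -0.15552$)
$I E{\left(\left(-1\right) \left(-2\right) 5 + 6 \right)} = - \frac{7163 \left(-3 + 2 \left(\left(-1\right) \left(-2\right) 5 + 6\right)\right)}{46057} = - \frac{7163 \left(-3 + 2 \left(2 \cdot 5 + 6\right)\right)}{46057} = - \frac{7163 \left(-3 + 2 \left(10 + 6\right)\right)}{46057} = - \frac{7163 \left(-3 + 2 \cdot 16\right)}{46057} = - \frac{7163 \left(-3 + 32\right)}{46057} = \left(- \frac{7163}{46057}\right) 29 = - \frac{207727}{46057}$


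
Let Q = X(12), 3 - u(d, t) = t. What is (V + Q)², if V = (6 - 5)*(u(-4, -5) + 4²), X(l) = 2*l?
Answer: 2304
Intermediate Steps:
u(d, t) = 3 - t
Q = 24 (Q = 2*12 = 24)
V = 24 (V = (6 - 5)*((3 - 1*(-5)) + 4²) = 1*((3 + 5) + 16) = 1*(8 + 16) = 1*24 = 24)
(V + Q)² = (24 + 24)² = 48² = 2304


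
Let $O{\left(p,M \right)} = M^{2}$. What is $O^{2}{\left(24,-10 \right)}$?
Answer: $10000$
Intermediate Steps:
$O^{2}{\left(24,-10 \right)} = \left(\left(-10\right)^{2}\right)^{2} = 100^{2} = 10000$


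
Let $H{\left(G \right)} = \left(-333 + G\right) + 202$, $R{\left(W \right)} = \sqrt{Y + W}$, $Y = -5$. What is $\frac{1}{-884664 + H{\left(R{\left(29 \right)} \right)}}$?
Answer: $- \frac{884795}{782862192001} - \frac{2 \sqrt{6}}{782862192001} \approx -1.1302 \cdot 10^{-6}$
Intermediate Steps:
$R{\left(W \right)} = \sqrt{-5 + W}$
$H{\left(G \right)} = -131 + G$
$\frac{1}{-884664 + H{\left(R{\left(29 \right)} \right)}} = \frac{1}{-884664 - \left(131 - \sqrt{-5 + 29}\right)} = \frac{1}{-884664 - \left(131 - \sqrt{24}\right)} = \frac{1}{-884664 - \left(131 - 2 \sqrt{6}\right)} = \frac{1}{-884795 + 2 \sqrt{6}}$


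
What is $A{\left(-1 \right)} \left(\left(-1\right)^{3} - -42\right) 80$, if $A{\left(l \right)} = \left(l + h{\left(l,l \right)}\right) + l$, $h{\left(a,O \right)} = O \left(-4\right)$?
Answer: $6560$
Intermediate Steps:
$h{\left(a,O \right)} = - 4 O$
$A{\left(l \right)} = - 2 l$ ($A{\left(l \right)} = \left(l - 4 l\right) + l = - 3 l + l = - 2 l$)
$A{\left(-1 \right)} \left(\left(-1\right)^{3} - -42\right) 80 = \left(-2\right) \left(-1\right) \left(\left(-1\right)^{3} - -42\right) 80 = 2 \left(-1 + 42\right) 80 = 2 \cdot 41 \cdot 80 = 82 \cdot 80 = 6560$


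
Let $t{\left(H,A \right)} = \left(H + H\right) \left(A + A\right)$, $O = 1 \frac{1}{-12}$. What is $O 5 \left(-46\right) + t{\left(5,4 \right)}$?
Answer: $\frac{595}{6} \approx 99.167$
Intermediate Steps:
$O = - \frac{1}{12}$ ($O = 1 \left(- \frac{1}{12}\right) = - \frac{1}{12} \approx -0.083333$)
$t{\left(H,A \right)} = 4 A H$ ($t{\left(H,A \right)} = 2 H 2 A = 4 A H$)
$O 5 \left(-46\right) + t{\left(5,4 \right)} = \left(- \frac{1}{12}\right) 5 \left(-46\right) + 4 \cdot 4 \cdot 5 = \left(- \frac{5}{12}\right) \left(-46\right) + 80 = \frac{115}{6} + 80 = \frac{595}{6}$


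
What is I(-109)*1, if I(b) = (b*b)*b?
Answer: -1295029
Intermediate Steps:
I(b) = b³ (I(b) = b²*b = b³)
I(-109)*1 = (-109)³*1 = -1295029*1 = -1295029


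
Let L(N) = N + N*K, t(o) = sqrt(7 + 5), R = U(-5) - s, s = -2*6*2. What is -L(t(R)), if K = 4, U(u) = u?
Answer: -10*sqrt(3) ≈ -17.320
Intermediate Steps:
s = -24 (s = -12*2 = -24)
R = 19 (R = -5 - 1*(-24) = -5 + 24 = 19)
t(o) = 2*sqrt(3) (t(o) = sqrt(12) = 2*sqrt(3))
L(N) = 5*N (L(N) = N + N*4 = N + 4*N = 5*N)
-L(t(R)) = -5*2*sqrt(3) = -10*sqrt(3)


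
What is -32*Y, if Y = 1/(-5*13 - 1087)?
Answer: 1/36 ≈ 0.027778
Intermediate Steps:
Y = -1/1152 (Y = 1/(-65 - 1087) = 1/(-1152) = -1/1152 ≈ -0.00086806)
-32*Y = -32*(-1/1152) = 1/36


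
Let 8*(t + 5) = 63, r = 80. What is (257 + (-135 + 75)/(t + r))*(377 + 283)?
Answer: 37380420/221 ≈ 1.6914e+5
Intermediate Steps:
t = 23/8 (t = -5 + (1/8)*63 = -5 + 63/8 = 23/8 ≈ 2.8750)
(257 + (-135 + 75)/(t + r))*(377 + 283) = (257 + (-135 + 75)/(23/8 + 80))*(377 + 283) = (257 - 60/663/8)*660 = (257 - 60*8/663)*660 = (257 - 160/221)*660 = (56637/221)*660 = 37380420/221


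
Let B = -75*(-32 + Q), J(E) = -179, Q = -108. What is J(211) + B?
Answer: 10321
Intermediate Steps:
B = 10500 (B = -75*(-32 - 108) = -75*(-140) = 10500)
J(211) + B = -179 + 10500 = 10321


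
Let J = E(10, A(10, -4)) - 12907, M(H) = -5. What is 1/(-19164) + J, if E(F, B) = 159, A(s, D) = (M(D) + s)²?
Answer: -244302673/19164 ≈ -12748.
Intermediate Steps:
A(s, D) = (-5 + s)²
J = -12748 (J = 159 - 12907 = -12748)
1/(-19164) + J = 1/(-19164) - 12748 = -1/19164 - 12748 = -244302673/19164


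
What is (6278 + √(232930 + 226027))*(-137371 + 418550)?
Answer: 1765241762 + 281179*√458957 ≈ 1.9557e+9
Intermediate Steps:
(6278 + √(232930 + 226027))*(-137371 + 418550) = (6278 + √458957)*281179 = 1765241762 + 281179*√458957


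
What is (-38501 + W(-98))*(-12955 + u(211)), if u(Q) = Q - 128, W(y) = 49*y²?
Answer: -5561926840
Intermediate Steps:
u(Q) = -128 + Q
(-38501 + W(-98))*(-12955 + u(211)) = (-38501 + 49*(-98)²)*(-12955 + (-128 + 211)) = (-38501 + 49*9604)*(-12955 + 83) = (-38501 + 470596)*(-12872) = 432095*(-12872) = -5561926840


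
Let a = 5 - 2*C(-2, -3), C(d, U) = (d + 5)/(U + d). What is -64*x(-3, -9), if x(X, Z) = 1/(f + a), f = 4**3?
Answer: -320/351 ≈ -0.91168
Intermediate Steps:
C(d, U) = (5 + d)/(U + d)
a = 31/5 (a = 5 - 2*(5 - 2)/(-3 - 2) = 5 - 2*3/(-5) = 5 - (-2)*3/5 = 5 - 2*(-3/5) = 5 + 6/5 = 31/5 ≈ 6.2000)
f = 64
x(X, Z) = 5/351 (x(X, Z) = 1/(64 + 31/5) = 1/(351/5) = 5/351)
-64*x(-3, -9) = -64*5/351 = -320/351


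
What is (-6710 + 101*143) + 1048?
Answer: 8781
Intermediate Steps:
(-6710 + 101*143) + 1048 = (-6710 + 14443) + 1048 = 7733 + 1048 = 8781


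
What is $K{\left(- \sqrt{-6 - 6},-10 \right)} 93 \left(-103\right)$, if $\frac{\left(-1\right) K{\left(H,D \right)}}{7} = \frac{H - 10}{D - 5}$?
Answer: $44702 + \frac{44702 i \sqrt{3}}{5} \approx 44702.0 + 15485.0 i$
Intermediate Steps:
$K{\left(H,D \right)} = - \frac{7 \left(-10 + H\right)}{-5 + D}$ ($K{\left(H,D \right)} = - 7 \frac{H - 10}{D - 5} = - 7 \frac{-10 + H}{-5 + D} = - \frac{7 \left(-10 + H\right)}{-5 + D}$)
$K{\left(- \sqrt{-6 - 6},-10 \right)} 93 \left(-103\right) = \frac{7 \left(10 - - \sqrt{-6 - 6}\right)}{-5 - 10} \cdot 93 \left(-103\right) = \frac{7 \left(10 - - \sqrt{-12}\right)}{-15} \cdot 93 \left(-103\right) = 7 \left(- \frac{1}{15}\right) \left(10 - - 2 i \sqrt{3}\right) 93 \left(-103\right) = 7 \left(- \frac{1}{15}\right) \left(10 + 2 i \sqrt{3}\right) 93 \left(-103\right) = \left(- \frac{14}{3} - \frac{14 i \sqrt{3}}{15}\right) 93 \left(-103\right) = \left(-434 - \frac{434 i \sqrt{3}}{5}\right) \left(-103\right) = 44702 + \frac{44702 i \sqrt{3}}{5}$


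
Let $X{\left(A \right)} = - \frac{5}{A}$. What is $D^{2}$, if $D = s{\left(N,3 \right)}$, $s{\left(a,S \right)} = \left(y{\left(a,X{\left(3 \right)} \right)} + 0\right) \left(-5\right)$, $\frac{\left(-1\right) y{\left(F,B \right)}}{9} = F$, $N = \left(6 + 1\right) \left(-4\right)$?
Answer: $1587600$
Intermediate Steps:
$N = -28$ ($N = 7 \left(-4\right) = -28$)
$y{\left(F,B \right)} = - 9 F$
$s{\left(a,S \right)} = 45 a$ ($s{\left(a,S \right)} = \left(- 9 a + 0\right) \left(-5\right) = - 9 a \left(-5\right) = 45 a$)
$D = -1260$ ($D = 45 \left(-28\right) = -1260$)
$D^{2} = \left(-1260\right)^{2} = 1587600$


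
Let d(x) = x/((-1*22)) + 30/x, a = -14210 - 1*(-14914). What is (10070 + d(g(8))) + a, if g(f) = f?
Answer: 474205/44 ≈ 10777.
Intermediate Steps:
a = 704 (a = -14210 + 14914 = 704)
d(x) = 30/x - x/22 (d(x) = x/(-22) + 30/x = x*(-1/22) + 30/x = -x/22 + 30/x = 30/x - x/22)
(10070 + d(g(8))) + a = (10070 + (30/8 - 1/22*8)) + 704 = (10070 + (30*(⅛) - 4/11)) + 704 = (10070 + (15/4 - 4/11)) + 704 = (10070 + 149/44) + 704 = 443229/44 + 704 = 474205/44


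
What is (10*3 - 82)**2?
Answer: 2704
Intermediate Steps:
(10*3 - 82)**2 = (30 - 82)**2 = (-52)**2 = 2704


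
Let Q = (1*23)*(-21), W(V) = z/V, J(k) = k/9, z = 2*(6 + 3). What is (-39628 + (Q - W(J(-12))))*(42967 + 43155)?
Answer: -3453276895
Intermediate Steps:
z = 18 (z = 2*9 = 18)
J(k) = k/9 (J(k) = k*(⅑) = k/9)
W(V) = 18/V
Q = -483 (Q = 23*(-21) = -483)
(-39628 + (Q - W(J(-12))))*(42967 + 43155) = (-39628 + (-483 - 18/((⅑)*(-12))))*(42967 + 43155) = (-39628 + (-483 - 18/(-4/3)))*86122 = (-39628 + (-483 - 18*(-3)/4))*86122 = (-39628 + (-483 - 1*(-27/2)))*86122 = (-39628 + (-483 + 27/2))*86122 = (-39628 - 939/2)*86122 = -80195/2*86122 = -3453276895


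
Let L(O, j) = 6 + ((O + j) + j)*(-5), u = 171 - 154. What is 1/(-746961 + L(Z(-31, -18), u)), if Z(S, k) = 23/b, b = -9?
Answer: -9/6724010 ≈ -1.3385e-6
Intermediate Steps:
u = 17
Z(S, k) = -23/9 (Z(S, k) = 23/(-9) = 23*(-⅑) = -23/9)
L(O, j) = 6 - 10*j - 5*O (L(O, j) = 6 + (O + 2*j)*(-5) = 6 + (-10*j - 5*O) = 6 - 10*j - 5*O)
1/(-746961 + L(Z(-31, -18), u)) = 1/(-746961 + (6 - 10*17 - 5*(-23/9))) = 1/(-746961 + (6 - 170 + 115/9)) = 1/(-746961 - 1361/9) = 1/(-6724010/9) = -9/6724010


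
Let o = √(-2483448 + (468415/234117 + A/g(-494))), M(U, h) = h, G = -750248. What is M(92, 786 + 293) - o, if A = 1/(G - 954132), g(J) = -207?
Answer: 1079 - I*√10983758606026073809446604515/66504055410 ≈ 1079.0 - 1575.9*I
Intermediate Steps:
A = -1/1704380 (A = 1/(-750248 - 954132) = 1/(-1704380) = -1/1704380 ≈ -5.8672e-7)
o = I*√10983758606026073809446604515/66504055410 (o = √(-2483448 + (468415/234117 - 1/1704380/(-207))) = √(-2483448 + (468415*(1/234117) - 1/1704380*(-1/207))) = √(-2483448 + (468415/234117 + 1/352806660)) = √(-2483448 + 798357158831/399024332460) = √(-990955382041963249/399024332460) = I*√10983758606026073809446604515/66504055410 ≈ 1575.9*I)
M(92, 786 + 293) - o = (786 + 293) - I*√10983758606026073809446604515/66504055410 = 1079 - I*√10983758606026073809446604515/66504055410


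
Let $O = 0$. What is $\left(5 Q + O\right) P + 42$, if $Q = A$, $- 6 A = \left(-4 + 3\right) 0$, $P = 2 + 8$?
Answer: $42$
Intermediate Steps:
$P = 10$
$A = 0$ ($A = - \frac{\left(-4 + 3\right) 0}{6} = - \frac{\left(-1\right) 0}{6} = \left(- \frac{1}{6}\right) 0 = 0$)
$Q = 0$
$\left(5 Q + O\right) P + 42 = \left(5 \cdot 0 + 0\right) 10 + 42 = \left(0 + 0\right) 10 + 42 = 0 \cdot 10 + 42 = 0 + 42 = 42$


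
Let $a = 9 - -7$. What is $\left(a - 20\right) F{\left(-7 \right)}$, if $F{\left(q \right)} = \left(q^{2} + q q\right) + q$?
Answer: $-364$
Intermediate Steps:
$F{\left(q \right)} = q + 2 q^{2}$ ($F{\left(q \right)} = \left(q^{2} + q^{2}\right) + q = 2 q^{2} + q = q + 2 q^{2}$)
$a = 16$ ($a = 9 + 7 = 16$)
$\left(a - 20\right) F{\left(-7 \right)} = \left(16 - 20\right) \left(- 7 \left(1 + 2 \left(-7\right)\right)\right) = - 4 \left(- 7 \left(1 - 14\right)\right) = - 4 \left(\left(-7\right) \left(-13\right)\right) = \left(-4\right) 91 = -364$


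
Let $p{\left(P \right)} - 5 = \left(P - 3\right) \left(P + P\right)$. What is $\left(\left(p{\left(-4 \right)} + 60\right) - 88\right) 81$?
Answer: $2673$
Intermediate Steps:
$p{\left(P \right)} = 5 + 2 P \left(-3 + P\right)$ ($p{\left(P \right)} = 5 + \left(P - 3\right) \left(P + P\right) = 5 + \left(-3 + P\right) 2 P = 5 + 2 P \left(-3 + P\right)$)
$\left(\left(p{\left(-4 \right)} + 60\right) - 88\right) 81 = \left(\left(\left(5 - -24 + 2 \left(-4\right)^{2}\right) + 60\right) - 88\right) 81 = \left(\left(\left(5 + 24 + 2 \cdot 16\right) + 60\right) - 88\right) 81 = \left(\left(\left(5 + 24 + 32\right) + 60\right) - 88\right) 81 = \left(\left(61 + 60\right) - 88\right) 81 = \left(121 - 88\right) 81 = 33 \cdot 81 = 2673$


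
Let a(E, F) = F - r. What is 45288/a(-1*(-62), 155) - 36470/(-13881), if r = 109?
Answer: 45022882/45609 ≈ 987.15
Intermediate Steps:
a(E, F) = -109 + F (a(E, F) = F - 1*109 = F - 109 = -109 + F)
45288/a(-1*(-62), 155) - 36470/(-13881) = 45288/(-109 + 155) - 36470/(-13881) = 45288/46 - 36470*(-1/13881) = 45288*(1/46) + 5210/1983 = 22644/23 + 5210/1983 = 45022882/45609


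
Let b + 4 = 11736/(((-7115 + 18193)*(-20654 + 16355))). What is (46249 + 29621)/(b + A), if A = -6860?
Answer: -100368258615/9080371054 ≈ -11.053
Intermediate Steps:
b = -31751504/7937387 (b = -4 + 11736/(((-7115 + 18193)*(-20654 + 16355))) = -4 + 11736/((11078*(-4299))) = -4 + 11736/(-47624322) = -4 + 11736*(-1/47624322) = -4 - 1956/7937387 = -31751504/7937387 ≈ -4.0002)
(46249 + 29621)/(b + A) = (46249 + 29621)/(-31751504/7937387 - 6860) = 75870/(-54482226324/7937387) = 75870*(-7937387/54482226324) = -100368258615/9080371054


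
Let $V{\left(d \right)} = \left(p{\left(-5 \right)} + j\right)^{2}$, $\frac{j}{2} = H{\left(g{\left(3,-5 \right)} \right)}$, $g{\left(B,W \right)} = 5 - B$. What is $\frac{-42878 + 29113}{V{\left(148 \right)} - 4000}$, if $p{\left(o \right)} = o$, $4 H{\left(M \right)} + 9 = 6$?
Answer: $\frac{55060}{15831} \approx 3.478$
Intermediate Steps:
$H{\left(M \right)} = - \frac{3}{4}$ ($H{\left(M \right)} = - \frac{9}{4} + \frac{1}{4} \cdot 6 = - \frac{9}{4} + \frac{3}{2} = - \frac{3}{4}$)
$j = - \frac{3}{2}$ ($j = 2 \left(- \frac{3}{4}\right) = - \frac{3}{2} \approx -1.5$)
$V{\left(d \right)} = \frac{169}{4}$ ($V{\left(d \right)} = \left(-5 - \frac{3}{2}\right)^{2} = \left(- \frac{13}{2}\right)^{2} = \frac{169}{4}$)
$\frac{-42878 + 29113}{V{\left(148 \right)} - 4000} = \frac{-42878 + 29113}{\frac{169}{4} - 4000} = - \frac{13765}{- \frac{15831}{4}} = \left(-13765\right) \left(- \frac{4}{15831}\right) = \frac{55060}{15831}$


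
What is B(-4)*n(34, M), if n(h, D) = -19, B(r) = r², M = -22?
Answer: -304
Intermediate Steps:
B(-4)*n(34, M) = (-4)²*(-19) = 16*(-19) = -304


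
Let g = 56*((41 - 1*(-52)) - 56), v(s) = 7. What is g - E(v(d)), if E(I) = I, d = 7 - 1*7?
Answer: 2065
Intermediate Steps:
d = 0 (d = 7 - 7 = 0)
g = 2072 (g = 56*((41 + 52) - 56) = 56*(93 - 56) = 56*37 = 2072)
g - E(v(d)) = 2072 - 1*7 = 2072 - 7 = 2065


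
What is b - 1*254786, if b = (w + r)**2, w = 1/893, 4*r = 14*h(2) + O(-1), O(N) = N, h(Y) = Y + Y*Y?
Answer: -3245367235495/12759184 ≈ -2.5436e+5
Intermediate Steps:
h(Y) = Y + Y**2
r = 83/4 (r = (14*(2*(1 + 2)) - 1)/4 = (14*(2*3) - 1)/4 = (14*6 - 1)/4 = (84 - 1)/4 = (1/4)*83 = 83/4 ≈ 20.750)
w = 1/893 ≈ 0.0011198
b = 5494219129/12759184 (b = (1/893 + 83/4)**2 = (74123/3572)**2 = 5494219129/12759184 ≈ 430.61)
b - 1*254786 = 5494219129/12759184 - 1*254786 = 5494219129/12759184 - 254786 = -3245367235495/12759184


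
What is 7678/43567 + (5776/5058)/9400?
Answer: 22831480537/129462608025 ≈ 0.17636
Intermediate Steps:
7678/43567 + (5776/5058)/9400 = 7678*(1/43567) + (5776*(1/5058))*(1/9400) = 7678/43567 + (2888/2529)*(1/9400) = 7678/43567 + 361/2971575 = 22831480537/129462608025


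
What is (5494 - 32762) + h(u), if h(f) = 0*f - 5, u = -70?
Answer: -27273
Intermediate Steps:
h(f) = -5 (h(f) = 0 - 5 = -5)
(5494 - 32762) + h(u) = (5494 - 32762) - 5 = -27268 - 5 = -27273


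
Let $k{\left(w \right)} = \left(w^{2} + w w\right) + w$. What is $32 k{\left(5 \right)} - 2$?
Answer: $1758$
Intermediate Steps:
$k{\left(w \right)} = w + 2 w^{2}$ ($k{\left(w \right)} = \left(w^{2} + w^{2}\right) + w = 2 w^{2} + w = w + 2 w^{2}$)
$32 k{\left(5 \right)} - 2 = 32 \cdot 5 \left(1 + 2 \cdot 5\right) - 2 = 32 \cdot 5 \left(1 + 10\right) - 2 = 32 \cdot 5 \cdot 11 - 2 = 32 \cdot 55 - 2 = 1760 - 2 = 1758$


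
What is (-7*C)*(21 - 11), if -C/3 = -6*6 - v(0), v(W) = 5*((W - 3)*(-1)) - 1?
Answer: -10500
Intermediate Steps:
v(W) = 14 - 5*W (v(W) = 5*((-3 + W)*(-1)) - 1 = 5*(3 - W) - 1 = (15 - 5*W) - 1 = 14 - 5*W)
C = 150 (C = -3*(-6*6 - (14 - 5*0)) = -3*(-36 - (14 + 0)) = -3*(-36 - 1*14) = -3*(-36 - 14) = -3*(-50) = 150)
(-7*C)*(21 - 11) = (-7*150)*(21 - 11) = -1050*10 = -10500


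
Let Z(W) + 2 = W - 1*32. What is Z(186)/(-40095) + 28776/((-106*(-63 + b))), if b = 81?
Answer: -32057326/2125035 ≈ -15.086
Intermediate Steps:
Z(W) = -34 + W (Z(W) = -2 + (W - 1*32) = -2 + (W - 32) = -2 + (-32 + W) = -34 + W)
Z(186)/(-40095) + 28776/((-106*(-63 + b))) = (-34 + 186)/(-40095) + 28776/((-106*(-63 + 81))) = 152*(-1/40095) + 28776/((-106*18)) = -152/40095 + 28776/(-1908) = -152/40095 + 28776*(-1/1908) = -152/40095 - 2398/159 = -32057326/2125035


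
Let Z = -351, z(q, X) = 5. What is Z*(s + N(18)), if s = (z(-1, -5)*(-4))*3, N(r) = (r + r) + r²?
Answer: -105300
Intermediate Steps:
N(r) = r² + 2*r (N(r) = 2*r + r² = r² + 2*r)
s = -60 (s = (5*(-4))*3 = -20*3 = -60)
Z*(s + N(18)) = -351*(-60 + 18*(2 + 18)) = -351*(-60 + 18*20) = -351*(-60 + 360) = -351*300 = -105300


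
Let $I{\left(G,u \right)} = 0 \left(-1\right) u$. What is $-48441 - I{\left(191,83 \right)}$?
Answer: $-48441$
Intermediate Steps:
$I{\left(G,u \right)} = 0$ ($I{\left(G,u \right)} = 0 u = 0$)
$-48441 - I{\left(191,83 \right)} = -48441 - 0 = -48441 + 0 = -48441$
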